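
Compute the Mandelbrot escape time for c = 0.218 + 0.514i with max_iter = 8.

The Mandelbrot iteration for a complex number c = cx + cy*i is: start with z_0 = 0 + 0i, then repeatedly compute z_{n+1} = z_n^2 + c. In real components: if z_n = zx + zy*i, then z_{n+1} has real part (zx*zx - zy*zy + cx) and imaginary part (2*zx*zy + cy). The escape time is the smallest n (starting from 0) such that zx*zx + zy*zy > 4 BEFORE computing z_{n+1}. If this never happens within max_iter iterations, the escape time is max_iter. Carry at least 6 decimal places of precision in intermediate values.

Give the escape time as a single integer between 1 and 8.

z_0 = 0 + 0i, c = 0.2180 + 0.5140i
Iter 1: z = 0.2180 + 0.5140i, |z|^2 = 0.3117
Iter 2: z = 0.0013 + 0.7381i, |z|^2 = 0.5448
Iter 3: z = -0.3268 + 0.5160i, |z|^2 = 0.3730
Iter 4: z = 0.0586 + 0.1768i, |z|^2 = 0.0347
Iter 5: z = 0.1902 + 0.5347i, |z|^2 = 0.3221
Iter 6: z = -0.0317 + 0.7174i, |z|^2 = 0.5157
Iter 7: z = -0.2956 + 0.4685i, |z|^2 = 0.3068

Answer: 8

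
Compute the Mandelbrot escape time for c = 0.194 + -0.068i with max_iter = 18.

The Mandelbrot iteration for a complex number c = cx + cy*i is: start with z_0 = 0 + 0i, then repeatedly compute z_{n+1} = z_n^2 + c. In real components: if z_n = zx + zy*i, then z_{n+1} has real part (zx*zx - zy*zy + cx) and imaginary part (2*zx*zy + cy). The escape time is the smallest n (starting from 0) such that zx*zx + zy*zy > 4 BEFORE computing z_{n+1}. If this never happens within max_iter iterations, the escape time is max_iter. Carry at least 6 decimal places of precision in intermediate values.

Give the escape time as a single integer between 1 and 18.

z_0 = 0 + 0i, c = 0.1940 + -0.0680i
Iter 1: z = 0.1940 + -0.0680i, |z|^2 = 0.0423
Iter 2: z = 0.2270 + -0.0944i, |z|^2 = 0.0604
Iter 3: z = 0.2366 + -0.1109i, |z|^2 = 0.0683
Iter 4: z = 0.2377 + -0.1205i, |z|^2 = 0.0710
Iter 5: z = 0.2360 + -0.1253i, |z|^2 = 0.0714
Iter 6: z = 0.2340 + -0.1271i, |z|^2 = 0.0709
Iter 7: z = 0.2326 + -0.1275i, |z|^2 = 0.0704
Iter 8: z = 0.2318 + -0.1273i, |z|^2 = 0.0700
Iter 9: z = 0.2315 + -0.1270i, |z|^2 = 0.0698
Iter 10: z = 0.2315 + -0.1268i, |z|^2 = 0.0697
Iter 11: z = 0.2315 + -0.1267i, |z|^2 = 0.0696
Iter 12: z = 0.2315 + -0.1267i, |z|^2 = 0.0697
Iter 13: z = 0.2316 + -0.1267i, |z|^2 = 0.0697
Iter 14: z = 0.2316 + -0.1267i, |z|^2 = 0.0697
Iter 15: z = 0.2316 + -0.1267i, |z|^2 = 0.0697
Iter 16: z = 0.2316 + -0.1267i, |z|^2 = 0.0697
Iter 17: z = 0.2316 + -0.1267i, |z|^2 = 0.0697

Answer: 18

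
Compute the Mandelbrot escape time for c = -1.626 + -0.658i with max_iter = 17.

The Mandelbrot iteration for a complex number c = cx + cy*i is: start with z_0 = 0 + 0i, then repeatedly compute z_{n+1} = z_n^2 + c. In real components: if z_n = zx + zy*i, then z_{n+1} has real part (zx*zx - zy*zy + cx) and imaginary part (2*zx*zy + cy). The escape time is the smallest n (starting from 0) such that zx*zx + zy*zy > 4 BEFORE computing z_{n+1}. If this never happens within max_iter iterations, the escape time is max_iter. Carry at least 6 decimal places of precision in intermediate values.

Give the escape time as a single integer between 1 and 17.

Answer: 3

Derivation:
z_0 = 0 + 0i, c = -1.6260 + -0.6580i
Iter 1: z = -1.6260 + -0.6580i, |z|^2 = 3.0768
Iter 2: z = 0.5849 + 1.4818i, |z|^2 = 2.5379
Iter 3: z = -3.4797 + 1.0755i, |z|^2 = 13.2646
Escaped at iteration 3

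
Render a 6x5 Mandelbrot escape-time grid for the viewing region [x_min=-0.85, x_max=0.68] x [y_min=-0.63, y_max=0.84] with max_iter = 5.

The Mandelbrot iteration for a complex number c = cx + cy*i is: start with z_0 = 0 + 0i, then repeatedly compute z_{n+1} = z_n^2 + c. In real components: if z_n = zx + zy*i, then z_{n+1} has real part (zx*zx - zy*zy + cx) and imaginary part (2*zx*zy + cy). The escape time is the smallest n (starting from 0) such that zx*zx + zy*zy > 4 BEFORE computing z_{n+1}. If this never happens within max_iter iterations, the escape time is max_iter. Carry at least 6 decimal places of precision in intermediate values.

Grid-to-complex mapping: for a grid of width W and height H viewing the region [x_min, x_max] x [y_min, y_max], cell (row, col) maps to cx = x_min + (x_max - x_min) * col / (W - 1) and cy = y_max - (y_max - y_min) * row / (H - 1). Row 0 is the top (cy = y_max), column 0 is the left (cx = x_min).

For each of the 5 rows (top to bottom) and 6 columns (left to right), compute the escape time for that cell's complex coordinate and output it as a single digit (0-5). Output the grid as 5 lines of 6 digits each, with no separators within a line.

Answer: 445542
555553
555553
555553
555553

Derivation:
(row=0, col=0): c = -0.8500 + 0.8400i → escape time 4
(row=0, col=1): c = -0.5440 + 0.8400i → escape time 4
(row=0, col=2): c = -0.2380 + 0.8400i → escape time 5
(row=0, col=3): c = 0.0680 + 0.8400i → escape time 5
(row=0, col=4): c = 0.3740 + 0.8400i → escape time 4
(row=0, col=5): c = 0.6800 + 0.8400i → escape time 2
(row=1, col=0): c = -0.8500 + 0.4725i → escape time 5
(row=1, col=1): c = -0.5440 + 0.4725i → escape time 5
(row=1, col=2): c = -0.2380 + 0.4725i → escape time 5
(row=1, col=3): c = 0.0680 + 0.4725i → escape time 5
(row=1, col=4): c = 0.3740 + 0.4725i → escape time 5
(row=1, col=5): c = 0.6800 + 0.4725i → escape time 3
(row=2, col=0): c = -0.8500 + 0.1050i → escape time 5
(row=2, col=1): c = -0.5440 + 0.1050i → escape time 5
(row=2, col=2): c = -0.2380 + 0.1050i → escape time 5
(row=2, col=3): c = 0.0680 + 0.1050i → escape time 5
(row=2, col=4): c = 0.3740 + 0.1050i → escape time 5
(row=2, col=5): c = 0.6800 + 0.1050i → escape time 3
(row=3, col=0): c = -0.8500 + -0.2625i → escape time 5
(row=3, col=1): c = -0.5440 + -0.2625i → escape time 5
(row=3, col=2): c = -0.2380 + -0.2625i → escape time 5
(row=3, col=3): c = 0.0680 + -0.2625i → escape time 5
(row=3, col=4): c = 0.3740 + -0.2625i → escape time 5
(row=3, col=5): c = 0.6800 + -0.2625i → escape time 3
(row=4, col=0): c = -0.8500 + -0.6300i → escape time 5
(row=4, col=1): c = -0.5440 + -0.6300i → escape time 5
(row=4, col=2): c = -0.2380 + -0.6300i → escape time 5
(row=4, col=3): c = 0.0680 + -0.6300i → escape time 5
(row=4, col=4): c = 0.3740 + -0.6300i → escape time 5
(row=4, col=5): c = 0.6800 + -0.6300i → escape time 3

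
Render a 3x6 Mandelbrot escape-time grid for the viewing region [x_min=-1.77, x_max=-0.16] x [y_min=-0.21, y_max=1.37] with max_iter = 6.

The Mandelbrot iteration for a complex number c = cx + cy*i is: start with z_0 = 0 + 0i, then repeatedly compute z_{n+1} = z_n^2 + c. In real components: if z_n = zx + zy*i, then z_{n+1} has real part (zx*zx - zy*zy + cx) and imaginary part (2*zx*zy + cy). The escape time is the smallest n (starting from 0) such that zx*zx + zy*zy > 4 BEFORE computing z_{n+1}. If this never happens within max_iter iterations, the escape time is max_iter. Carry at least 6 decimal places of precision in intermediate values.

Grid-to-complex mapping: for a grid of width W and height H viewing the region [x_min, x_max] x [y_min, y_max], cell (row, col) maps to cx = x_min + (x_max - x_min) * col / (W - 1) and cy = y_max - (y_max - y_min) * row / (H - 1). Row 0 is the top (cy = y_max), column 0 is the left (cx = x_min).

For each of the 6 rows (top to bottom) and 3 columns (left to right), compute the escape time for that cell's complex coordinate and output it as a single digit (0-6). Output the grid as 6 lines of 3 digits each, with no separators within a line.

(row=0, col=0): c = -1.7700 + 1.3700i → escape time 1
(row=0, col=1): c = -0.9650 + 1.3700i → escape time 2
(row=0, col=2): c = -0.1600 + 1.3700i → escape time 2
(row=1, col=0): c = -1.7700 + 1.0540i → escape time 1
(row=1, col=1): c = -0.9650 + 1.0540i → escape time 3
(row=1, col=2): c = -0.1600 + 1.0540i → escape time 6
(row=2, col=0): c = -1.7700 + 0.7380i → escape time 2
(row=2, col=1): c = -0.9650 + 0.7380i → escape time 4
(row=2, col=2): c = -0.1600 + 0.7380i → escape time 6
(row=3, col=0): c = -1.7700 + 0.4220i → escape time 3
(row=3, col=1): c = -0.9650 + 0.4220i → escape time 6
(row=3, col=2): c = -0.1600 + 0.4220i → escape time 6
(row=4, col=0): c = -1.7700 + 0.1060i → escape time 4
(row=4, col=1): c = -0.9650 + 0.1060i → escape time 6
(row=4, col=2): c = -0.1600 + 0.1060i → escape time 6
(row=5, col=0): c = -1.7700 + -0.2100i → escape time 4
(row=5, col=1): c = -0.9650 + -0.2100i → escape time 6
(row=5, col=2): c = -0.1600 + -0.2100i → escape time 6

Answer: 122
136
246
366
466
466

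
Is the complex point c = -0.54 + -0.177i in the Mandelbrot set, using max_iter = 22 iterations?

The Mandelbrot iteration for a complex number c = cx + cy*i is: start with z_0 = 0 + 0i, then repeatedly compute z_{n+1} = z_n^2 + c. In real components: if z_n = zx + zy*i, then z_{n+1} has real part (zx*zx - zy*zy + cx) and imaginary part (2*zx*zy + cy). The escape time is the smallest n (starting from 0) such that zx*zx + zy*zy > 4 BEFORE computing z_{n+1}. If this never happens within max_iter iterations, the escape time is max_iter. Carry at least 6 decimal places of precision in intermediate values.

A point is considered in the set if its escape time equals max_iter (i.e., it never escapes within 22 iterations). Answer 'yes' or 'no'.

z_0 = 0 + 0i, c = -0.5400 + -0.1770i
Iter 1: z = -0.5400 + -0.1770i, |z|^2 = 0.3229
Iter 2: z = -0.2797 + 0.0142i, |z|^2 = 0.0784
Iter 3: z = -0.4620 + -0.1849i, |z|^2 = 0.2476
Iter 4: z = -0.3608 + -0.0061i, |z|^2 = 0.1302
Iter 5: z = -0.4099 + -0.1726i, |z|^2 = 0.1978
Iter 6: z = -0.4018 + -0.0355i, |z|^2 = 0.1627
Iter 7: z = -0.3798 + -0.1484i, |z|^2 = 0.1663
Iter 8: z = -0.4178 + -0.0642i, |z|^2 = 0.1787
Iter 9: z = -0.3696 + -0.1233i, |z|^2 = 0.1518
Iter 10: z = -0.4186 + -0.0858i, |z|^2 = 0.1826
Iter 11: z = -0.3721 + -0.1051i, |z|^2 = 0.1495
Iter 12: z = -0.4126 + -0.0987i, |z|^2 = 0.1800
Iter 13: z = -0.3795 + -0.0955i, |z|^2 = 0.1532
Iter 14: z = -0.4051 + -0.1045i, |z|^2 = 0.1750
Iter 15: z = -0.3868 + -0.0923i, |z|^2 = 0.1582
Iter 16: z = -0.3989 + -0.1056i, |z|^2 = 0.1703
Iter 17: z = -0.3920 + -0.0928i, |z|^2 = 0.1623
Iter 18: z = -0.3949 + -0.1042i, |z|^2 = 0.1668
Iter 19: z = -0.3949 + -0.0947i, |z|^2 = 0.1649
Iter 20: z = -0.3930 + -0.1022i, |z|^2 = 0.1649
Iter 21: z = -0.3960 + -0.0966i, |z|^2 = 0.1662
Did not escape in 22 iterations → in set

Answer: yes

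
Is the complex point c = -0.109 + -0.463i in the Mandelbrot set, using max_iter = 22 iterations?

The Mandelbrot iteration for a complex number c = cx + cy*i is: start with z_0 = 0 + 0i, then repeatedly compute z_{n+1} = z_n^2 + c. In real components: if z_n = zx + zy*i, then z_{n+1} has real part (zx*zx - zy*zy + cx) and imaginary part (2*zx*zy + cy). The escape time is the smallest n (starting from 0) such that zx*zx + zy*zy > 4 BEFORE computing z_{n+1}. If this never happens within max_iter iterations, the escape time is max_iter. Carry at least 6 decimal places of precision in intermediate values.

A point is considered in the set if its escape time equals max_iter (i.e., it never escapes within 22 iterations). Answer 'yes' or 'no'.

z_0 = 0 + 0i, c = -0.1090 + -0.4630i
Iter 1: z = -0.1090 + -0.4630i, |z|^2 = 0.2263
Iter 2: z = -0.3115 + -0.3621i, |z|^2 = 0.2281
Iter 3: z = -0.1431 + -0.2374i, |z|^2 = 0.0768
Iter 4: z = -0.1449 + -0.3951i, |z|^2 = 0.1771
Iter 5: z = -0.2441 + -0.3485i, |z|^2 = 0.1810
Iter 6: z = -0.1709 + -0.2929i, |z|^2 = 0.1150
Iter 7: z = -0.1656 + -0.3629i, |z|^2 = 0.1591
Iter 8: z = -0.2133 + -0.3428i, |z|^2 = 0.1630
Iter 9: z = -0.1810 + -0.3168i, |z|^2 = 0.1331
Iter 10: z = -0.1766 + -0.3483i, |z|^2 = 0.1525
Iter 11: z = -0.1991 + -0.3400i, |z|^2 = 0.1553
Iter 12: z = -0.1849 + -0.3276i, |z|^2 = 0.1415
Iter 13: z = -0.1821 + -0.3418i, |z|^2 = 0.1500
Iter 14: z = -0.1927 + -0.3385i, |z|^2 = 0.1517
Iter 15: z = -0.1865 + -0.3326i, |z|^2 = 0.1454
Iter 16: z = -0.1848 + -0.3390i, |z|^2 = 0.1491
Iter 17: z = -0.1898 + -0.3377i, |z|^2 = 0.1500
Iter 18: z = -0.1870 + -0.3348i, |z|^2 = 0.1471
Iter 19: z = -0.1861 + -0.3377i, |z|^2 = 0.1487
Iter 20: z = -0.1884 + -0.3373i, |z|^2 = 0.1493
Iter 21: z = -0.1872 + -0.3359i, |z|^2 = 0.1479
Did not escape in 22 iterations → in set

Answer: yes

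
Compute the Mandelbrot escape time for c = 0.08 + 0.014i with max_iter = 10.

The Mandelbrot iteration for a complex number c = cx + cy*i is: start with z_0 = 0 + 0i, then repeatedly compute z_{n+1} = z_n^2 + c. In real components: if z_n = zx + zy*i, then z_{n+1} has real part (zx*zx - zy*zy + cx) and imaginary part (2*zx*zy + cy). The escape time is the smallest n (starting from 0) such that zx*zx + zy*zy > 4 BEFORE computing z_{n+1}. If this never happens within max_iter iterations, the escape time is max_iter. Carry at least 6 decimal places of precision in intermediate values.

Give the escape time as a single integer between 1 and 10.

z_0 = 0 + 0i, c = 0.0800 + 0.0140i
Iter 1: z = 0.0800 + 0.0140i, |z|^2 = 0.0066
Iter 2: z = 0.0862 + 0.0162i, |z|^2 = 0.0077
Iter 3: z = 0.0872 + 0.0168i, |z|^2 = 0.0079
Iter 4: z = 0.0873 + 0.0169i, |z|^2 = 0.0079
Iter 5: z = 0.0873 + 0.0170i, |z|^2 = 0.0079
Iter 6: z = 0.0873 + 0.0170i, |z|^2 = 0.0079
Iter 7: z = 0.0873 + 0.0170i, |z|^2 = 0.0079
Iter 8: z = 0.0873 + 0.0170i, |z|^2 = 0.0079
Iter 9: z = 0.0873 + 0.0170i, |z|^2 = 0.0079

Answer: 10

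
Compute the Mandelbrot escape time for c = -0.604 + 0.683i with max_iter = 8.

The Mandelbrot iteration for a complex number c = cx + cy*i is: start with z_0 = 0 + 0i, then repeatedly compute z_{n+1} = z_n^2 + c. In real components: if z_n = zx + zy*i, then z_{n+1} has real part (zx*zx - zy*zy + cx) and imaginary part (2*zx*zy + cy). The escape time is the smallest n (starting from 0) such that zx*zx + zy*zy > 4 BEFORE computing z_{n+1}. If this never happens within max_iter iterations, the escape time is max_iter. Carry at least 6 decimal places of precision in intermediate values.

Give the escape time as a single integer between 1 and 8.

z_0 = 0 + 0i, c = -0.6040 + 0.6830i
Iter 1: z = -0.6040 + 0.6830i, |z|^2 = 0.8313
Iter 2: z = -0.7057 + -0.1421i, |z|^2 = 0.5182
Iter 3: z = -0.1262 + 0.8835i, |z|^2 = 0.7965
Iter 4: z = -1.3686 + 0.4600i, |z|^2 = 2.0848
Iter 5: z = 1.0576 + -0.5761i, |z|^2 = 1.4504
Iter 6: z = 0.1826 + -0.5356i, |z|^2 = 0.3202
Iter 7: z = -0.8576 + 0.4874i, |z|^2 = 0.9730

Answer: 8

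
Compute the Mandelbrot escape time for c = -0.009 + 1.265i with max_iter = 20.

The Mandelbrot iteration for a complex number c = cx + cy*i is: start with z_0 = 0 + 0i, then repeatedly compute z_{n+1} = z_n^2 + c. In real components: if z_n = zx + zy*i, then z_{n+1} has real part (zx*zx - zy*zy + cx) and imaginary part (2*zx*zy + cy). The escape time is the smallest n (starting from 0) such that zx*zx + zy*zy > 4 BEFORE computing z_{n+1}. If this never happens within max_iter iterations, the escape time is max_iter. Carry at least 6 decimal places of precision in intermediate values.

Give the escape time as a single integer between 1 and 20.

z_0 = 0 + 0i, c = -0.0090 + 1.2650i
Iter 1: z = -0.0090 + 1.2650i, |z|^2 = 1.6003
Iter 2: z = -1.6091 + 1.2422i, |z|^2 = 4.1325
Escaped at iteration 2

Answer: 2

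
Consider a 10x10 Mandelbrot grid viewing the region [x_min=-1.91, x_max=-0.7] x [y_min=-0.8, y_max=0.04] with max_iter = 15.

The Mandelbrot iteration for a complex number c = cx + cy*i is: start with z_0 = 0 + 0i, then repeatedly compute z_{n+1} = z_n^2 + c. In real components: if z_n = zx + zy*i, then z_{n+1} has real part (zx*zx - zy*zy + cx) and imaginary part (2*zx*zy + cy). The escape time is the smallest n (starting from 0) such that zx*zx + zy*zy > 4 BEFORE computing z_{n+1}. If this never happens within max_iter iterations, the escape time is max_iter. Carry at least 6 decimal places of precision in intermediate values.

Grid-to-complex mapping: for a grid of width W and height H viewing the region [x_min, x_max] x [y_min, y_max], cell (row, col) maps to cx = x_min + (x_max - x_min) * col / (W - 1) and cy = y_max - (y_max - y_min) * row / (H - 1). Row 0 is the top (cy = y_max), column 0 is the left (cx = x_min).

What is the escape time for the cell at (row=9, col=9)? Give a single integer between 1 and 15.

Answer: 4

Derivation:
z_0 = 0 + 0i, c = -0.7000 + -0.8000i
Iter 1: z = -0.7000 + -0.8000i, |z|^2 = 1.1300
Iter 2: z = -0.8500 + 0.3200i, |z|^2 = 0.8249
Iter 3: z = -0.0799 + -1.3440i, |z|^2 = 1.8127
Iter 4: z = -2.5000 + -0.5852i, |z|^2 = 6.5923
Escaped at iteration 4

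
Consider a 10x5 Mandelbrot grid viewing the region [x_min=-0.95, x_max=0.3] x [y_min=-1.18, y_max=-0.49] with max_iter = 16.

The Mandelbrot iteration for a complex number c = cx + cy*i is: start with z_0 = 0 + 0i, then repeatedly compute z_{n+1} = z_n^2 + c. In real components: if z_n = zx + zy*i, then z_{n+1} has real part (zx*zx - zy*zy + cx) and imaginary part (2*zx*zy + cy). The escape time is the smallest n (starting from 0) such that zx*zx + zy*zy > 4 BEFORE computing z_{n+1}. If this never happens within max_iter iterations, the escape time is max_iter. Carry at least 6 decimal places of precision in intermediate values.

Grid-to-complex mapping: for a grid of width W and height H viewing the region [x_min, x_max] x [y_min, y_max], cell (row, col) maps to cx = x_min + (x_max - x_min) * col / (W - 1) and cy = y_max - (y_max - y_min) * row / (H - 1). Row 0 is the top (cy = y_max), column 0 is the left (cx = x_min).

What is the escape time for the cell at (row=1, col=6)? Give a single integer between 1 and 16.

Answer: 16

Derivation:
z_0 = 0 + 0i, c = -0.1167 + -0.6625i
Iter 1: z = -0.1167 + -0.6625i, |z|^2 = 0.4525
Iter 2: z = -0.5420 + -0.5079i, |z|^2 = 0.5517
Iter 3: z = -0.0809 + -0.1120i, |z|^2 = 0.0191
Iter 4: z = -0.1227 + -0.6444i, |z|^2 = 0.4303
Iter 5: z = -0.5168 + -0.5044i, |z|^2 = 0.5216
Iter 6: z = -0.1040 + -0.1411i, |z|^2 = 0.0307
Iter 7: z = -0.1258 + -0.6332i, |z|^2 = 0.4167
Iter 8: z = -0.5017 + -0.5033i, |z|^2 = 0.5050
Iter 9: z = -0.1182 + -0.1575i, |z|^2 = 0.0388
Iter 10: z = -0.1275 + -0.6253i, |z|^2 = 0.4072
Iter 11: z = -0.4914 + -0.5031i, |z|^2 = 0.4945
Iter 12: z = -0.1283 + -0.1681i, |z|^2 = 0.0447
Iter 13: z = -0.1285 + -0.6194i, |z|^2 = 0.4001
Iter 14: z = -0.4838 + -0.5034i, |z|^2 = 0.4874
Iter 15: z = -0.1360 + -0.1755i, |z|^2 = 0.0493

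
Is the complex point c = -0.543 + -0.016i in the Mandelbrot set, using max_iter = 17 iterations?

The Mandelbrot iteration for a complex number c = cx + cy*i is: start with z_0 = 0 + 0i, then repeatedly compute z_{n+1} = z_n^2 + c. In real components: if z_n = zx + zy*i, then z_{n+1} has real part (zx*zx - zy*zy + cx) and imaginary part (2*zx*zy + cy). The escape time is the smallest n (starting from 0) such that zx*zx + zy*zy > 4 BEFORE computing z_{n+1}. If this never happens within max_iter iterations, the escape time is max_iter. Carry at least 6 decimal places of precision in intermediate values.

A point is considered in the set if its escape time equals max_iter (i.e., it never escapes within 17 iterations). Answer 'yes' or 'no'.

z_0 = 0 + 0i, c = -0.5430 + -0.0160i
Iter 1: z = -0.5430 + -0.0160i, |z|^2 = 0.2951
Iter 2: z = -0.2484 + 0.0014i, |z|^2 = 0.0617
Iter 3: z = -0.4813 + -0.0167i, |z|^2 = 0.2319
Iter 4: z = -0.3116 + 0.0001i, |z|^2 = 0.0971
Iter 5: z = -0.4459 + -0.0160i, |z|^2 = 0.1991
Iter 6: z = -0.3444 + -0.0017i, |z|^2 = 0.1186
Iter 7: z = -0.4244 + -0.0148i, |z|^2 = 0.1803
Iter 8: z = -0.3631 + -0.0034i, |z|^2 = 0.1319
Iter 9: z = -0.4111 + -0.0135i, |z|^2 = 0.1692
Iter 10: z = -0.3741 + -0.0049i, |z|^2 = 0.1400
Iter 11: z = -0.4030 + -0.0123i, |z|^2 = 0.1626
Iter 12: z = -0.3807 + -0.0060i, |z|^2 = 0.1450
Iter 13: z = -0.3981 + -0.0114i, |z|^2 = 0.1586
Iter 14: z = -0.3846 + -0.0069i, |z|^2 = 0.1480
Iter 15: z = -0.3951 + -0.0107i, |z|^2 = 0.1562
Iter 16: z = -0.3870 + -0.0076i, |z|^2 = 0.1498
Did not escape in 17 iterations → in set

Answer: yes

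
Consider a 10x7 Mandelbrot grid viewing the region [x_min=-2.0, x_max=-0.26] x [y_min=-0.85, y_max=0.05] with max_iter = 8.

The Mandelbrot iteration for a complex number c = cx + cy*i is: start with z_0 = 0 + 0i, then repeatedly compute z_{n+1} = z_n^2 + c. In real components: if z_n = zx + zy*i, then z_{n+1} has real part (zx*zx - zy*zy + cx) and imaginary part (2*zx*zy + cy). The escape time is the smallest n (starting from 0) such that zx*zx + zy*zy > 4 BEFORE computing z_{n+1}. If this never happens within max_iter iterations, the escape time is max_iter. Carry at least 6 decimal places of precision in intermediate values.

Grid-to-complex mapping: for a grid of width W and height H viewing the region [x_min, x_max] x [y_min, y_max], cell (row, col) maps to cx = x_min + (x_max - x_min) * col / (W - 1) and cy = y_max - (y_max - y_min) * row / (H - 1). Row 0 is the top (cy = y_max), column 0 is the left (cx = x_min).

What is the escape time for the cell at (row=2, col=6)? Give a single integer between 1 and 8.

Answer: 8

Derivation:
z_0 = 0 + 0i, c = -0.8400 + -0.2500i
Iter 1: z = -0.8400 + -0.2500i, |z|^2 = 0.7681
Iter 2: z = -0.1969 + 0.1700i, |z|^2 = 0.0677
Iter 3: z = -0.8301 + -0.3169i, |z|^2 = 0.7896
Iter 4: z = -0.2513 + 0.2762i, |z|^2 = 0.1395
Iter 5: z = -0.8531 + -0.3888i, |z|^2 = 0.8790
Iter 6: z = -0.2634 + 0.4135i, |z|^2 = 0.2403
Iter 7: z = -0.9416 + -0.4678i, |z|^2 = 1.1054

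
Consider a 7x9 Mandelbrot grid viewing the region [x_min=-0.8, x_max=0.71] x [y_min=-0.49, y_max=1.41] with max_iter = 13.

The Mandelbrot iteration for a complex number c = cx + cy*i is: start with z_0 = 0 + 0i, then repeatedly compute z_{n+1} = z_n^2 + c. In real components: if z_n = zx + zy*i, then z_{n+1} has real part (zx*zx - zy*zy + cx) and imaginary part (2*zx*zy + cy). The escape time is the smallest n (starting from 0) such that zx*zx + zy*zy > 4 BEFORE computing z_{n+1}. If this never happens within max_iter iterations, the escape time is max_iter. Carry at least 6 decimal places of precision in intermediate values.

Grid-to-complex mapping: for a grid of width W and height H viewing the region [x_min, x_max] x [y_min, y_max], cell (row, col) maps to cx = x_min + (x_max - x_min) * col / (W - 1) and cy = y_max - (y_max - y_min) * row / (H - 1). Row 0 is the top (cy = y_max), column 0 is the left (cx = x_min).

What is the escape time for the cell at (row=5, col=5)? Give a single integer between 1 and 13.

z_0 = 0 + 0i, c = 0.4583 + 0.2225i
Iter 1: z = 0.4583 + 0.2225i, |z|^2 = 0.2596
Iter 2: z = 0.6189 + 0.4265i, |z|^2 = 0.5649
Iter 3: z = 0.6595 + 0.7504i, |z|^2 = 0.9980
Iter 4: z = 0.3302 + 1.2122i, |z|^2 = 1.5786
Iter 5: z = -0.9021 + 1.0231i, |z|^2 = 1.8606
Iter 6: z = 0.2254 + -1.6235i, |z|^2 = 2.6864
Iter 7: z = -2.1265 + -0.5094i, |z|^2 = 4.7814
Escaped at iteration 7

Answer: 7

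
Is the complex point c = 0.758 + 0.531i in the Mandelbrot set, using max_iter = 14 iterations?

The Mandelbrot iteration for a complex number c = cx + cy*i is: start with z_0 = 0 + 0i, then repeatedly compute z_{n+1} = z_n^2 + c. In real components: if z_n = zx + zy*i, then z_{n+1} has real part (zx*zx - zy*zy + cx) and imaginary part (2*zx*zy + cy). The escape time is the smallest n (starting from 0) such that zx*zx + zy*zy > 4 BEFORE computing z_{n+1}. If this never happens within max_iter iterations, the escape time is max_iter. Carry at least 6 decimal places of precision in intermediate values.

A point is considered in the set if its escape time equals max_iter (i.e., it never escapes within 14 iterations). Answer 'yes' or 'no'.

z_0 = 0 + 0i, c = 0.7580 + 0.5310i
Iter 1: z = 0.7580 + 0.5310i, |z|^2 = 0.8565
Iter 2: z = 1.0506 + 1.3360i, |z|^2 = 2.8887
Iter 3: z = 0.0769 + 3.3382i, |z|^2 = 11.1495
Escaped at iteration 3

Answer: no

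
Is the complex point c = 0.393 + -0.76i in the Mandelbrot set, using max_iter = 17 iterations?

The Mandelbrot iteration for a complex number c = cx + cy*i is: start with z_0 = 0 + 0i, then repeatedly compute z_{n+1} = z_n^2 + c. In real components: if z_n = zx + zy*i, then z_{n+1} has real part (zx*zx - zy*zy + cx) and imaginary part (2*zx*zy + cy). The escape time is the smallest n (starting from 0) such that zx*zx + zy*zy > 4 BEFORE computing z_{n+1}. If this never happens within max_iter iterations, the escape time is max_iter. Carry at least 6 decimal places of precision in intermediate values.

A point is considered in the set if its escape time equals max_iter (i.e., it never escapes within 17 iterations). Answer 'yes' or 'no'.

Answer: no

Derivation:
z_0 = 0 + 0i, c = 0.3930 + -0.7600i
Iter 1: z = 0.3930 + -0.7600i, |z|^2 = 0.7320
Iter 2: z = -0.0302 + -1.3574i, |z|^2 = 1.8433
Iter 3: z = -1.4485 + -0.6781i, |z|^2 = 2.5581
Iter 4: z = 2.0313 + 1.2046i, |z|^2 = 5.5774
Escaped at iteration 4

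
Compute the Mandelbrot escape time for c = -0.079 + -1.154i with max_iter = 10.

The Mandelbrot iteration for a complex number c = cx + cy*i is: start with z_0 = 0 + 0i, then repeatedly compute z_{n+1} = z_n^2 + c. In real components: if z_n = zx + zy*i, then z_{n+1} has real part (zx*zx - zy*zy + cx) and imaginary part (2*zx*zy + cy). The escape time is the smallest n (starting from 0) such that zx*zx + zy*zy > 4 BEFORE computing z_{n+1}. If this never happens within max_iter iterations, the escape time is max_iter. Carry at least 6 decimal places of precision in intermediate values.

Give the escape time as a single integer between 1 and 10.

z_0 = 0 + 0i, c = -0.0790 + -1.1540i
Iter 1: z = -0.0790 + -1.1540i, |z|^2 = 1.3380
Iter 2: z = -1.4045 + -0.9717i, |z|^2 = 2.9167
Iter 3: z = 0.9494 + 1.5754i, |z|^2 = 3.3832
Iter 4: z = -1.6594 + 1.8373i, |z|^2 = 6.1294
Escaped at iteration 4

Answer: 4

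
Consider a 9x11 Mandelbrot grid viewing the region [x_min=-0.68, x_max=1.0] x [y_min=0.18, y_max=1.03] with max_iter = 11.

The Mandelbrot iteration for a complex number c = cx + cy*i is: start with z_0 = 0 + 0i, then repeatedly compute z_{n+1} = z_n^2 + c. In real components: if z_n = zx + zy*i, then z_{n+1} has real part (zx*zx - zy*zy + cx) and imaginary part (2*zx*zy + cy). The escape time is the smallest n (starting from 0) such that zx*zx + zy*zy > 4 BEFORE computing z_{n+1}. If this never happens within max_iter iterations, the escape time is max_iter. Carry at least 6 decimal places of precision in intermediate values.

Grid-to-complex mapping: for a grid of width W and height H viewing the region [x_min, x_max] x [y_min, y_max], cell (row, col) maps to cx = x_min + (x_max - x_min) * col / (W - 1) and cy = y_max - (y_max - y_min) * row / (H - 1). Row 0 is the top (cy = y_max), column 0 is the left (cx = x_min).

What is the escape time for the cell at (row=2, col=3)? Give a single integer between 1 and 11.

z_0 = 0 + 0i, c = -0.0500 + 0.8600i
Iter 1: z = -0.0500 + 0.8600i, |z|^2 = 0.7421
Iter 2: z = -0.7871 + 0.7740i, |z|^2 = 1.2186
Iter 3: z = -0.0295 + -0.3584i, |z|^2 = 0.1293
Iter 4: z = -0.1776 + 0.8812i, |z|^2 = 0.8080
Iter 5: z = -0.7949 + 0.5470i, |z|^2 = 0.9311
Iter 6: z = 0.2827 + -0.0097i, |z|^2 = 0.0800
Iter 7: z = 0.0298 + 0.8545i, |z|^2 = 0.7311
Iter 8: z = -0.7793 + 0.9110i, |z|^2 = 1.4373
Iter 9: z = -0.2725 + -0.5599i, |z|^2 = 0.3878
Iter 10: z = -0.2892 + 1.1652i, |z|^2 = 1.4414

Answer: 11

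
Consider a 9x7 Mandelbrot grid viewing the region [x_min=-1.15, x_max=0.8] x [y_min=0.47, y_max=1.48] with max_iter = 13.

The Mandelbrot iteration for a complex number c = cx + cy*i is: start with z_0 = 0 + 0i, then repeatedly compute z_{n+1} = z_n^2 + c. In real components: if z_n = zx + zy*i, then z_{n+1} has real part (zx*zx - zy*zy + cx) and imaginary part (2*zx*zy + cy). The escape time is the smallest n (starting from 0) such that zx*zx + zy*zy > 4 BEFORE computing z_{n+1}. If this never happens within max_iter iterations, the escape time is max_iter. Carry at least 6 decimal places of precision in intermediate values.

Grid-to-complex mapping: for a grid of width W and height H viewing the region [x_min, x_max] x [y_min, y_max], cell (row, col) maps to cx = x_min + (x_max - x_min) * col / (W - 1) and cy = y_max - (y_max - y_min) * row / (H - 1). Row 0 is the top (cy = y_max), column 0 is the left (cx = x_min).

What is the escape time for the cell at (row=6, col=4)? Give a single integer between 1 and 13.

z_0 = 0 + 0i, c = -0.1750 + 0.4700i
Iter 1: z = -0.1750 + 0.4700i, |z|^2 = 0.2515
Iter 2: z = -0.3653 + 0.3055i, |z|^2 = 0.2268
Iter 3: z = -0.1349 + 0.2468i, |z|^2 = 0.0791
Iter 4: z = -0.2177 + 0.4034i, |z|^2 = 0.2101
Iter 5: z = -0.2903 + 0.2943i, |z|^2 = 0.1709
Iter 6: z = -0.1773 + 0.2991i, |z|^2 = 0.1209
Iter 7: z = -0.2330 + 0.3639i, |z|^2 = 0.1867
Iter 8: z = -0.2531 + 0.3004i, |z|^2 = 0.1543
Iter 9: z = -0.2012 + 0.3179i, |z|^2 = 0.1415
Iter 10: z = -0.2356 + 0.3421i, |z|^2 = 0.1725
Iter 11: z = -0.2365 + 0.3088i, |z|^2 = 0.1513
Iter 12: z = -0.2144 + 0.3239i, |z|^2 = 0.1509

Answer: 13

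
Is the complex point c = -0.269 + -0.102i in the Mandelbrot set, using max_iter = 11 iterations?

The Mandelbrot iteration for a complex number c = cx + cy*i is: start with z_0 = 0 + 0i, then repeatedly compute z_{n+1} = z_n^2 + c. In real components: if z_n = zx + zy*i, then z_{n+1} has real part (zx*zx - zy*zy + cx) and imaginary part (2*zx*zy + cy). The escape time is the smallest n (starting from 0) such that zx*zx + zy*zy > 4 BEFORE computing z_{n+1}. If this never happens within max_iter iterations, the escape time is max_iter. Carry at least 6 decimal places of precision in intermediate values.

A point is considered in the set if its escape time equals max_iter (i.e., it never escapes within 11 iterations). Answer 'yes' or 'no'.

z_0 = 0 + 0i, c = -0.2690 + -0.1020i
Iter 1: z = -0.2690 + -0.1020i, |z|^2 = 0.0828
Iter 2: z = -0.2070 + -0.0471i, |z|^2 = 0.0451
Iter 3: z = -0.2284 + -0.0825i, |z|^2 = 0.0589
Iter 4: z = -0.2237 + -0.0643i, |z|^2 = 0.0542
Iter 5: z = -0.2231 + -0.0732i, |z|^2 = 0.0551
Iter 6: z = -0.2246 + -0.0693i, |z|^2 = 0.0552
Iter 7: z = -0.2234 + -0.0709i, |z|^2 = 0.0549
Iter 8: z = -0.2241 + -0.0703i, |z|^2 = 0.0552
Iter 9: z = -0.2237 + -0.0705i, |z|^2 = 0.0550
Iter 10: z = -0.2239 + -0.0705i, |z|^2 = 0.0551
Did not escape in 11 iterations → in set

Answer: yes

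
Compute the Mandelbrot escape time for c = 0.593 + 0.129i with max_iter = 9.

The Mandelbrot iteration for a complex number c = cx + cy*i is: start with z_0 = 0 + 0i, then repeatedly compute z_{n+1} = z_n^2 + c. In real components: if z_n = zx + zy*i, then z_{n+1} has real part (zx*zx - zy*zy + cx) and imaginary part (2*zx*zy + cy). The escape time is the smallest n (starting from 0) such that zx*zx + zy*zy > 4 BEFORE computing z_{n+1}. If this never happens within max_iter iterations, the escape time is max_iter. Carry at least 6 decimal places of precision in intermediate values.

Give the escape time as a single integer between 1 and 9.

z_0 = 0 + 0i, c = 0.5930 + 0.1290i
Iter 1: z = 0.5930 + 0.1290i, |z|^2 = 0.3683
Iter 2: z = 0.9280 + 0.2820i, |z|^2 = 0.9407
Iter 3: z = 1.3747 + 0.6524i, |z|^2 = 2.3153
Iter 4: z = 2.0571 + 1.9226i, |z|^2 = 7.9283
Escaped at iteration 4

Answer: 4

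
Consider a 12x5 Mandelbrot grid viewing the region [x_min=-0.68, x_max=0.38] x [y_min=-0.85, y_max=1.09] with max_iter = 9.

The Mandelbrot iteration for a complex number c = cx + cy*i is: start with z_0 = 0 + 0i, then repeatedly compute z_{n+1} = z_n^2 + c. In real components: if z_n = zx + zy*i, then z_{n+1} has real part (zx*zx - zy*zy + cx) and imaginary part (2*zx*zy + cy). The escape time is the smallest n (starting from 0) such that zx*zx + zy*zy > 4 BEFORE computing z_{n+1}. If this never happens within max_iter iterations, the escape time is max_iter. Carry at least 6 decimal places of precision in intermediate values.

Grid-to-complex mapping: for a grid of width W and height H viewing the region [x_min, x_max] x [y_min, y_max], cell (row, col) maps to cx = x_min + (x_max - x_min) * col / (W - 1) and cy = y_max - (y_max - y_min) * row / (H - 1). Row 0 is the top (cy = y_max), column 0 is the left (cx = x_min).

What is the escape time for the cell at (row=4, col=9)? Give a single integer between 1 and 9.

z_0 = 0 + 0i, c = 0.1873 + -0.8500i
Iter 1: z = 0.1873 + -0.8500i, |z|^2 = 0.7576
Iter 2: z = -0.5002 + -1.1684i, |z|^2 = 1.6152
Iter 3: z = -0.9276 + 0.3187i, |z|^2 = 0.9621
Iter 4: z = 0.9462 + -1.4413i, |z|^2 = 2.9728
Iter 5: z = -0.9949 + -3.5776i, |z|^2 = 13.7890
Escaped at iteration 5

Answer: 5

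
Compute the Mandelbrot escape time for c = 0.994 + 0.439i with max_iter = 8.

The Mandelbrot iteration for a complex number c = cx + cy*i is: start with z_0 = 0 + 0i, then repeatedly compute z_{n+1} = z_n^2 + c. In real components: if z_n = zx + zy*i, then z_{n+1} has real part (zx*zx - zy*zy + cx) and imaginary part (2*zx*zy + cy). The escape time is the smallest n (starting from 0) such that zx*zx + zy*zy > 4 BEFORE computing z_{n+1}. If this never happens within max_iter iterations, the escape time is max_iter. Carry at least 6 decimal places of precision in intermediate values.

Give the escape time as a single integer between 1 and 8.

Answer: 2

Derivation:
z_0 = 0 + 0i, c = 0.9940 + 0.4390i
Iter 1: z = 0.9940 + 0.4390i, |z|^2 = 1.1808
Iter 2: z = 1.7893 + 1.3117i, |z|^2 = 4.9223
Escaped at iteration 2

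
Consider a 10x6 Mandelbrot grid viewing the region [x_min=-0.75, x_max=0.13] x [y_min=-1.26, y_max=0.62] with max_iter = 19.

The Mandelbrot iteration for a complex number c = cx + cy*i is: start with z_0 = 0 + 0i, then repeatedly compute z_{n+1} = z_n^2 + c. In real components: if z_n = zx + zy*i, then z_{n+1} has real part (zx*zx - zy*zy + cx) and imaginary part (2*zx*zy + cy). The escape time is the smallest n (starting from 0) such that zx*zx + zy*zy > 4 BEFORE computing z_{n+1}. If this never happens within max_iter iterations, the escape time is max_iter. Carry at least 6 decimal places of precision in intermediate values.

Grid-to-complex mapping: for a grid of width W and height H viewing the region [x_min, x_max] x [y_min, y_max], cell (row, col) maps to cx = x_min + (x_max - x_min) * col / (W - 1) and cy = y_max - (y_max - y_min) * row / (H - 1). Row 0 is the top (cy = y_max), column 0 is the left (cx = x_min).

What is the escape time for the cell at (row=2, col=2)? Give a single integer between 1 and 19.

Answer: 19

Derivation:
z_0 = 0 + 0i, c = -0.5544 + -0.1320i
Iter 1: z = -0.5544 + -0.1320i, |z|^2 = 0.3248
Iter 2: z = -0.2645 + 0.0144i, |z|^2 = 0.0701
Iter 3: z = -0.4847 + -0.1396i, |z|^2 = 0.2544
Iter 4: z = -0.3390 + 0.0033i, |z|^2 = 0.1149
Iter 5: z = -0.4395 + -0.1343i, |z|^2 = 0.2112
Iter 6: z = -0.3793 + -0.0140i, |z|^2 = 0.1440
Iter 7: z = -0.4108 + -0.1214i, |z|^2 = 0.1835
Iter 8: z = -0.4004 + -0.0323i, |z|^2 = 0.1614
Iter 9: z = -0.3951 + -0.1062i, |z|^2 = 0.1674
Iter 10: z = -0.4096 + -0.0481i, |z|^2 = 0.1701
Iter 11: z = -0.3890 + -0.0926i, |z|^2 = 0.1599
Iter 12: z = -0.4117 + -0.0600i, |z|^2 = 0.1731
Iter 13: z = -0.3885 + -0.0826i, |z|^2 = 0.1578
Iter 14: z = -0.4103 + -0.0678i, |z|^2 = 0.1729
Iter 15: z = -0.3907 + -0.0764i, |z|^2 = 0.1585
Iter 16: z = -0.4076 + -0.0723i, |z|^2 = 0.1714
Iter 17: z = -0.3935 + -0.0730i, |z|^2 = 0.1602
Iter 18: z = -0.4049 + -0.0745i, |z|^2 = 0.1695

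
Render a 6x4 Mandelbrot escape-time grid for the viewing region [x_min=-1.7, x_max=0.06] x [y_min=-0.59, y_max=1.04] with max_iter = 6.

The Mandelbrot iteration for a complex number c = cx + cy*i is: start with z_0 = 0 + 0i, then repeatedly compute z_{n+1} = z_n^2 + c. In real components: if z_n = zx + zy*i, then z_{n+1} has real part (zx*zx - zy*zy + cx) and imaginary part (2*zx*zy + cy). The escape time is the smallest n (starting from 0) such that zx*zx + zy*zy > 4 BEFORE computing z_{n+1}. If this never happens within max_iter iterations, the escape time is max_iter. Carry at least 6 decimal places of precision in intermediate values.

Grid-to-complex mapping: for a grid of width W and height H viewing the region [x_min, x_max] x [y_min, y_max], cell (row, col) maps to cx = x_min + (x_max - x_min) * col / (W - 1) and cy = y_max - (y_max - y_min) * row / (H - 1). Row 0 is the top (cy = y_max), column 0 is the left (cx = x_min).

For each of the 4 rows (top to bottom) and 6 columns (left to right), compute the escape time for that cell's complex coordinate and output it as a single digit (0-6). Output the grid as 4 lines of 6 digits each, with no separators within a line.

Answer: 233354
335666
666666
335666

Derivation:
(row=0, col=0): c = -1.7000 + 1.0400i → escape time 2
(row=0, col=1): c = -1.3480 + 1.0400i → escape time 3
(row=0, col=2): c = -0.9960 + 1.0400i → escape time 3
(row=0, col=3): c = -0.6440 + 1.0400i → escape time 3
(row=0, col=4): c = -0.2920 + 1.0400i → escape time 5
(row=0, col=5): c = 0.0600 + 1.0400i → escape time 4
(row=1, col=0): c = -1.7000 + 0.4967i → escape time 3
(row=1, col=1): c = -1.3480 + 0.4967i → escape time 3
(row=1, col=2): c = -0.9960 + 0.4967i → escape time 5
(row=1, col=3): c = -0.6440 + 0.4967i → escape time 6
(row=1, col=4): c = -0.2920 + 0.4967i → escape time 6
(row=1, col=5): c = 0.0600 + 0.4967i → escape time 6
(row=2, col=0): c = -1.7000 + -0.0467i → escape time 6
(row=2, col=1): c = -1.3480 + -0.0467i → escape time 6
(row=2, col=2): c = -0.9960 + -0.0467i → escape time 6
(row=2, col=3): c = -0.6440 + -0.0467i → escape time 6
(row=2, col=4): c = -0.2920 + -0.0467i → escape time 6
(row=2, col=5): c = 0.0600 + -0.0467i → escape time 6
(row=3, col=0): c = -1.7000 + -0.5900i → escape time 3
(row=3, col=1): c = -1.3480 + -0.5900i → escape time 3
(row=3, col=2): c = -0.9960 + -0.5900i → escape time 5
(row=3, col=3): c = -0.6440 + -0.5900i → escape time 6
(row=3, col=4): c = -0.2920 + -0.5900i → escape time 6
(row=3, col=5): c = 0.0600 + -0.5900i → escape time 6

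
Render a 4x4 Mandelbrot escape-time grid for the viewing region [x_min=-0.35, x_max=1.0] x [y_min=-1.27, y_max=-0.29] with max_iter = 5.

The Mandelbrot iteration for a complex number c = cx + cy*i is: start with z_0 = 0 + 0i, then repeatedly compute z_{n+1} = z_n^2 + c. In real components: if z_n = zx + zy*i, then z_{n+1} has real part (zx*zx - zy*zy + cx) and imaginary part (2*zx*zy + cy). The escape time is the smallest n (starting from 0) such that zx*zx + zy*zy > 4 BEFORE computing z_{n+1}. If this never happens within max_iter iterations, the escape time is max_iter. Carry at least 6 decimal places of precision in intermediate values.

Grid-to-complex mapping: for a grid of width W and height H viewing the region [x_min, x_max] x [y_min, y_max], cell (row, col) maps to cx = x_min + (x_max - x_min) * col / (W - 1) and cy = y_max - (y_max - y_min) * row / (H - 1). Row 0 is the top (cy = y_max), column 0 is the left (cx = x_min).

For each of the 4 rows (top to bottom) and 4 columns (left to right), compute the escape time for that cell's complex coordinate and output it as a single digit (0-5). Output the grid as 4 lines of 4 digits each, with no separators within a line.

Answer: 5542
5532
5532
3222

Derivation:
(row=0, col=0): c = -0.3500 + -0.2900i → escape time 5
(row=0, col=1): c = 0.1000 + -0.2900i → escape time 5
(row=0, col=2): c = 0.5500 + -0.2900i → escape time 4
(row=0, col=3): c = 1.0000 + -0.2900i → escape time 2
(row=1, col=0): c = -0.3500 + -0.6167i → escape time 5
(row=1, col=1): c = 0.1000 + -0.6167i → escape time 5
(row=1, col=2): c = 0.5500 + -0.6167i → escape time 3
(row=1, col=3): c = 1.0000 + -0.6167i → escape time 2
(row=2, col=0): c = -0.3500 + -0.9433i → escape time 5
(row=2, col=1): c = 0.1000 + -0.9433i → escape time 5
(row=2, col=2): c = 0.5500 + -0.9433i → escape time 3
(row=2, col=3): c = 1.0000 + -0.9433i → escape time 2
(row=3, col=0): c = -0.3500 + -1.2700i → escape time 3
(row=3, col=1): c = 0.1000 + -1.2700i → escape time 2
(row=3, col=2): c = 0.5500 + -1.2700i → escape time 2
(row=3, col=3): c = 1.0000 + -1.2700i → escape time 2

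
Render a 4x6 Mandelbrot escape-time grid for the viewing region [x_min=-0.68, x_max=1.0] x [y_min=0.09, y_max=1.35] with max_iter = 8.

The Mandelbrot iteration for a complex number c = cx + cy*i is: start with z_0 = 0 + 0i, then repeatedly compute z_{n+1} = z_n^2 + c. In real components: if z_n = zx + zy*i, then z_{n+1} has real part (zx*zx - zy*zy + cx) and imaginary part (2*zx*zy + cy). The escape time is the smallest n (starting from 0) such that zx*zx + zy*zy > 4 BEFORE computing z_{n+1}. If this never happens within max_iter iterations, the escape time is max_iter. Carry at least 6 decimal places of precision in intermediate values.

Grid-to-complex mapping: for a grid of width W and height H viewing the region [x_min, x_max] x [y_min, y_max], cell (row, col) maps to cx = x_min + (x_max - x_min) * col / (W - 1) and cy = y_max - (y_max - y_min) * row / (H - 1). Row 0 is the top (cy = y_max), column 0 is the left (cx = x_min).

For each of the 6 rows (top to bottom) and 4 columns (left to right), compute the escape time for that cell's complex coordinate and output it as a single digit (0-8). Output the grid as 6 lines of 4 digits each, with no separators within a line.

(row=0, col=0): c = -0.6800 + 1.3500i → escape time 2
(row=0, col=1): c = -0.1200 + 1.3500i → escape time 2
(row=0, col=2): c = 0.4400 + 1.3500i → escape time 2
(row=0, col=3): c = 1.0000 + 1.3500i → escape time 2
(row=1, col=0): c = -0.6800 + 1.0980i → escape time 3
(row=1, col=1): c = -0.1200 + 1.0980i → escape time 5
(row=1, col=2): c = 0.4400 + 1.0980i → escape time 2
(row=1, col=3): c = 1.0000 + 1.0980i → escape time 2
(row=2, col=0): c = -0.6800 + 0.8460i → escape time 4
(row=2, col=1): c = -0.1200 + 0.8460i → escape time 8
(row=2, col=2): c = 0.4400 + 0.8460i → escape time 3
(row=2, col=3): c = 1.0000 + 0.8460i → escape time 2
(row=3, col=0): c = -0.6800 + 0.5940i → escape time 7
(row=3, col=1): c = -0.1200 + 0.5940i → escape time 8
(row=3, col=2): c = 0.4400 + 0.5940i → escape time 6
(row=3, col=3): c = 1.0000 + 0.5940i → escape time 2
(row=4, col=0): c = -0.6800 + 0.3420i → escape time 8
(row=4, col=1): c = -0.1200 + 0.3420i → escape time 8
(row=4, col=2): c = 0.4400 + 0.3420i → escape time 8
(row=4, col=3): c = 1.0000 + 0.3420i → escape time 2
(row=5, col=0): c = -0.6800 + 0.0900i → escape time 8
(row=5, col=1): c = -0.1200 + 0.0900i → escape time 8
(row=5, col=2): c = 0.4400 + 0.0900i → escape time 6
(row=5, col=3): c = 1.0000 + 0.0900i → escape time 2

Answer: 2222
3522
4832
7862
8882
8862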